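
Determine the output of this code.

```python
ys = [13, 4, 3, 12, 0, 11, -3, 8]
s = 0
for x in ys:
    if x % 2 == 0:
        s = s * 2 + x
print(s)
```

x=13: not even
x=4: even, s = 0*2+4 = 4
x=3: not even
x=12: even, s = 4*2+12 = 20
x=0: even, s = 20*2+0 = 40
x=11: not even
x=-3: not even
x=8: even, s = 40*2+8 = 88

88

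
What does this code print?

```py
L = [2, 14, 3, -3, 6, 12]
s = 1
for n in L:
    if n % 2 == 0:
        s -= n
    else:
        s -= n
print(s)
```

n=2: even, s = 1-2 = -1
n=14: even, s = (-1)-14 = -15
n=3: not even, s = (-15)-3 = -18
n=-3: not even, s = (-18)-(-3) = -15
n=6: even, s = (-15)-6 = -21
n=12: even, s = (-21)-12 = -33

-33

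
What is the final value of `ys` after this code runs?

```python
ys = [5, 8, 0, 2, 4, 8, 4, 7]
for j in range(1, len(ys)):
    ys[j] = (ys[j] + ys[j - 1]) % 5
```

[5, 3, 3, 0, 4, 2, 1, 3]

j=1: ys[1] = (8+5)%5 = 3 → [5, 3, 0, 2, 4, 8, 4, 7]
j=2: ys[2] = (0+3)%5 = 3 → [5, 3, 3, 2, 4, 8, 4, 7]
j=3: ys[3] = (2+3)%5 = 0 → [5, 3, 3, 0, 4, 8, 4, 7]
j=4: ys[4] = (4+0)%5 = 4 → [5, 3, 3, 0, 4, 8, 4, 7]
j=5: ys[5] = (8+4)%5 = 2 → [5, 3, 3, 0, 4, 2, 4, 7]
j=6: ys[6] = (4+2)%5 = 1 → [5, 3, 3, 0, 4, 2, 1, 7]
j=7: ys[7] = (7+1)%5 = 3 → [5, 3, 3, 0, 4, 2, 1, 3]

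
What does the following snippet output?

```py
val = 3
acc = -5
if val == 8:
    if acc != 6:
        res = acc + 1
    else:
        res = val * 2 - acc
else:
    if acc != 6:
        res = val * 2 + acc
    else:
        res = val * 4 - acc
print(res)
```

1

val=3, acc=-5
val == 8 is False; acc != 6 is True
→ res = val * 2 + acc = 1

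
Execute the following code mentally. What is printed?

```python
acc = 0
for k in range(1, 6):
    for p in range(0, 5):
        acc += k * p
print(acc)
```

150

k=1,p=0: acc = 0+0 = 0
k=1,p=1: acc = 0+1 = 1
k=1,p=2: acc = 1+2 = 3
k=1,p=3: acc = 3+3 = 6
k=1,p=4: acc = 6+4 = 10
k=2,p=0: acc = 10+0 = 10
k=2,p=1: acc = 10+2 = 12
k=2,p=2: acc = 12+4 = 16
k=2,p=3: acc = 16+6 = 22
k=2,p=4: acc = 22+8 = 30
k=3,p=0: acc = 30+0 = 30
k=3,p=1: acc = 30+3 = 33
k=3,p=2: acc = 33+6 = 39
k=3,p=3: acc = 39+9 = 48
k=3,p=4: acc = 48+12 = 60
k=4,p=0: acc = 60+0 = 60
k=4,p=1: acc = 60+4 = 64
k=4,p=2: acc = 64+8 = 72
k=4,p=3: acc = 72+12 = 84
k=4,p=4: acc = 84+16 = 100
k=5,p=0: acc = 100+0 = 100
k=5,p=1: acc = 100+5 = 105
k=5,p=2: acc = 105+10 = 115
k=5,p=3: acc = 115+15 = 130
k=5,p=4: acc = 130+20 = 150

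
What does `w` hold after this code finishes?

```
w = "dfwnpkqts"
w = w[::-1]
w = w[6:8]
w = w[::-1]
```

reverse → 'stqkpnwfd'
slice [6:8] → 'wf'
reverse → 'fw'

'fw'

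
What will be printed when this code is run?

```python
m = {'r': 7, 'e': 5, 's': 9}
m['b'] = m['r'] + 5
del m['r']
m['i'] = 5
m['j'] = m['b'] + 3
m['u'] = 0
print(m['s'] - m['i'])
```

4

m['b'] = m['r']+5 = 12 → {'r': 7, 'e': 5, 's': 9, 'b': 12}
del 'r' → {'e': 5, 's': 9, 'b': 12}
m['i'] = 5 → {'e': 5, 's': 9, 'b': 12, 'i': 5}
m['j'] = m['b']+3 = 15 → {'e': 5, 's': 9, 'b': 12, 'i': 5, 'j': 15}
m['u'] = 0 → {'e': 5, 's': 9, 'b': 12, 'i': 5, 'j': 15, 'u': 0}
m['s']-m['i'] = 9-5 = 4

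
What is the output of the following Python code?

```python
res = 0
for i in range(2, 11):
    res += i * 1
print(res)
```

54

i=2: res = 0+2*1 = 2
i=3: res = 2+3*1 = 5
i=4: res = 5+4*1 = 9
i=5: res = 9+5*1 = 14
i=6: res = 14+6*1 = 20
i=7: res = 20+7*1 = 27
i=8: res = 27+8*1 = 35
i=9: res = 35+9*1 = 44
i=10: res = 44+10*1 = 54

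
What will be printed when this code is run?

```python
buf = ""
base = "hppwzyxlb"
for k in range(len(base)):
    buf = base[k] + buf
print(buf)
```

k=0: prepend 'h' → 'h'
k=1: prepend 'p' → 'ph'
k=2: prepend 'p' → 'pph'
k=3: prepend 'w' → 'wpph'
k=4: prepend 'z' → 'zwpph'
k=5: prepend 'y' → 'yzwpph'
k=6: prepend 'x' → 'xyzwpph'
k=7: prepend 'l' → 'lxyzwpph'
k=8: prepend 'b' → 'blxyzwpph'

blxyzwpph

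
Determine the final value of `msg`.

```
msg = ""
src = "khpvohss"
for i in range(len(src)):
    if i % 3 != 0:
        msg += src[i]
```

i=0: skip
i=1: add 'h' → 'h'
i=2: add 'p' → 'hp'
i=3: skip
i=4: add 'o' → 'hpo'
i=5: add 'h' → 'hpoh'
i=6: skip
i=7: add 's' → 'hpohs'

'hpohs'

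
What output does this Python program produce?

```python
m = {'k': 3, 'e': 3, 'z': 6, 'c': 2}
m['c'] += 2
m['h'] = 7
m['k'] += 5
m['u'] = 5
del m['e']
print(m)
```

{'k': 8, 'z': 6, 'c': 4, 'h': 7, 'u': 5}

m['c'] = 2+2 = 4 → {'k': 3, 'e': 3, 'z': 6, 'c': 4}
m['h'] = 7 → {'k': 3, 'e': 3, 'z': 6, 'c': 4, 'h': 7}
m['k'] = 3+5 = 8 → {'k': 8, 'e': 3, 'z': 6, 'c': 4, 'h': 7}
m['u'] = 5 → {'k': 8, 'e': 3, 'z': 6, 'c': 4, 'h': 7, 'u': 5}
del 'e' → {'k': 8, 'z': 6, 'c': 4, 'h': 7, 'u': 5}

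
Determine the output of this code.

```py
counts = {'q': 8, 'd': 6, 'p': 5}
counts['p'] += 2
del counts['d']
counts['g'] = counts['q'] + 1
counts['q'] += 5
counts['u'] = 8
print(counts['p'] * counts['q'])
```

91

counts['p'] = 5+2 = 7 → {'q': 8, 'd': 6, 'p': 7}
del 'd' → {'q': 8, 'p': 7}
counts['g'] = counts['q']+1 = 9 → {'q': 8, 'p': 7, 'g': 9}
counts['q'] = 8+5 = 13 → {'q': 13, 'p': 7, 'g': 9}
counts['u'] = 8 → {'q': 13, 'p': 7, 'g': 9, 'u': 8}
counts['p']*counts['q'] = 7*13 = 91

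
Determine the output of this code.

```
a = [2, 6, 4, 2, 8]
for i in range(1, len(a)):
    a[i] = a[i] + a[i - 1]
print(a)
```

i=1: a[1] = 6+2 = 8 → [2, 8, 4, 2, 8]
i=2: a[2] = 4+8 = 12 → [2, 8, 12, 2, 8]
i=3: a[3] = 2+12 = 14 → [2, 8, 12, 14, 8]
i=4: a[4] = 8+14 = 22 → [2, 8, 12, 14, 22]

[2, 8, 12, 14, 22]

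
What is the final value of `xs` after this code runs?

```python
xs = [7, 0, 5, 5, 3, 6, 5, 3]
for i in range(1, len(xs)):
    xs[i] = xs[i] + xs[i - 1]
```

i=1: xs[1] = 0+7 = 7 → [7, 7, 5, 5, 3, 6, 5, 3]
i=2: xs[2] = 5+7 = 12 → [7, 7, 12, 5, 3, 6, 5, 3]
i=3: xs[3] = 5+12 = 17 → [7, 7, 12, 17, 3, 6, 5, 3]
i=4: xs[4] = 3+17 = 20 → [7, 7, 12, 17, 20, 6, 5, 3]
i=5: xs[5] = 6+20 = 26 → [7, 7, 12, 17, 20, 26, 5, 3]
i=6: xs[6] = 5+26 = 31 → [7, 7, 12, 17, 20, 26, 31, 3]
i=7: xs[7] = 3+31 = 34 → [7, 7, 12, 17, 20, 26, 31, 34]

[7, 7, 12, 17, 20, 26, 31, 34]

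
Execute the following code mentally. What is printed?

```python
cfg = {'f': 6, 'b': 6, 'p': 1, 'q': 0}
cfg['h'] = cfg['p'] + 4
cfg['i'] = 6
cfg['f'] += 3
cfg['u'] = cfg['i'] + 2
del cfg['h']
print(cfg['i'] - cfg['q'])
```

cfg['h'] = cfg['p']+4 = 5 → {'f': 6, 'b': 6, 'p': 1, 'q': 0, 'h': 5}
cfg['i'] = 6 → {'f': 6, 'b': 6, 'p': 1, 'q': 0, 'h': 5, 'i': 6}
cfg['f'] = 6+3 = 9 → {'f': 9, 'b': 6, 'p': 1, 'q': 0, 'h': 5, 'i': 6}
cfg['u'] = cfg['i']+2 = 8 → {'f': 9, 'b': 6, 'p': 1, 'q': 0, 'h': 5, 'i': 6, 'u': 8}
del 'h' → {'f': 9, 'b': 6, 'p': 1, 'q': 0, 'i': 6, 'u': 8}
cfg['i']-cfg['q'] = 6-0 = 6

6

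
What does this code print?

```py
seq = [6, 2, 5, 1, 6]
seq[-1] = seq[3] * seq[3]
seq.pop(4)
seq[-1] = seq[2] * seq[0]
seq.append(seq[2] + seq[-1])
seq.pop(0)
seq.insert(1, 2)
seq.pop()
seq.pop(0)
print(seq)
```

seq[-1] = seq[3]*seq[3] = 1*1 = 1 → [6, 2, 5, 1, 1]
pop(4) removes 1 → [6, 2, 5, 1]
seq[-1] = seq[2]*seq[0] = 5*6 = 30 → [6, 2, 5, 30]
append seq[2]+seq[-1] = 5+30 = 35 → [6, 2, 5, 30, 35]
pop(0) removes 6 → [2, 5, 30, 35]
insert 2 at 1 → [2, 2, 5, 30, 35]
pop() removes 35 → [2, 2, 5, 30]
pop(0) removes 2 → [2, 5, 30]

[2, 5, 30]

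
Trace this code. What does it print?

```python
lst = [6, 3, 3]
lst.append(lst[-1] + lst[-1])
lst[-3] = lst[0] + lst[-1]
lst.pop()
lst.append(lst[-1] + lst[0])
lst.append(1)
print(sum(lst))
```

append lst[-1]+lst[-1] = 3+3 = 6 → [6, 3, 3, 6]
lst[-3] = lst[0]+lst[-1] = 6+6 = 12 → [6, 12, 3, 6]
pop() removes 6 → [6, 12, 3]
append lst[-1]+lst[0] = 3+6 = 9 → [6, 12, 3, 9]
append 1 → [6, 12, 3, 9, 1]
sum = 31

31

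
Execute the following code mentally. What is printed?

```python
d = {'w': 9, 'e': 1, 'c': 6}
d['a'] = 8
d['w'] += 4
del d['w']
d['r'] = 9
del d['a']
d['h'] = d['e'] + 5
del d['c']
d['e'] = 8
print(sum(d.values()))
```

23

d['a'] = 8 → {'w': 9, 'e': 1, 'c': 6, 'a': 8}
d['w'] = 9+4 = 13 → {'w': 13, 'e': 1, 'c': 6, 'a': 8}
del 'w' → {'e': 1, 'c': 6, 'a': 8}
d['r'] = 9 → {'e': 1, 'c': 6, 'a': 8, 'r': 9}
del 'a' → {'e': 1, 'c': 6, 'r': 9}
d['h'] = d['e']+5 = 6 → {'e': 1, 'c': 6, 'r': 9, 'h': 6}
del 'c' → {'e': 1, 'r': 9, 'h': 6}
d['e'] = 8 → {'e': 8, 'r': 9, 'h': 6}
sum of values = 23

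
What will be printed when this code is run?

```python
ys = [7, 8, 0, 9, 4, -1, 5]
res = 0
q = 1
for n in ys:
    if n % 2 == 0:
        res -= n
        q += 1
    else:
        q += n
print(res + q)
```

12

n=7: not even; q=8
n=8: even, res = 0-8 = -8; q=9
n=0: even, res = (-8)-0 = -8; q=10
n=9: not even; q=19
n=4: even, res = (-8)-4 = -12; q=20
n=-1: not even; q=19
n=5: not even; q=24
res+q = (-12)+24 = 12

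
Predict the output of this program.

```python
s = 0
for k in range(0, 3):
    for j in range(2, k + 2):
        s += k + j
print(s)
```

k=1,j=2: s = 0+3 = 3
k=2,j=2: s = 3+4 = 7
k=2,j=3: s = 7+5 = 12

12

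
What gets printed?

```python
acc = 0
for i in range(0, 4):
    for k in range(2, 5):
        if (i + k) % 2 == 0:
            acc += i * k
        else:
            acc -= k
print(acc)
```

i=0,k=2: even sum, acc = 0+0 = 0
i=0,k=3: odd sum, acc = 0-3 = -3
i=0,k=4: even sum, acc = (-3)+0 = -3
i=1,k=2: odd sum, acc = (-3)-2 = -5
i=1,k=3: even sum, acc = (-5)+3 = -2
i=1,k=4: odd sum, acc = (-2)-4 = -6
i=2,k=2: even sum, acc = (-6)+4 = -2
i=2,k=3: odd sum, acc = (-2)-3 = -5
i=2,k=4: even sum, acc = (-5)+8 = 3
i=3,k=2: odd sum, acc = 3-2 = 1
i=3,k=3: even sum, acc = 1+9 = 10
i=3,k=4: odd sum, acc = 10-4 = 6

6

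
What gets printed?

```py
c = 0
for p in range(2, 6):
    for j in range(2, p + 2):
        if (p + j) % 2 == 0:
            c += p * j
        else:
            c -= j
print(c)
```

48

p=2,j=2: even sum, c = 0+4 = 4
p=2,j=3: odd sum, c = 4-3 = 1
p=3,j=2: odd sum, c = 1-2 = -1
p=3,j=3: even sum, c = (-1)+9 = 8
p=3,j=4: odd sum, c = 8-4 = 4
p=4,j=2: even sum, c = 4+8 = 12
p=4,j=3: odd sum, c = 12-3 = 9
p=4,j=4: even sum, c = 9+16 = 25
p=4,j=5: odd sum, c = 25-5 = 20
p=5,j=2: odd sum, c = 20-2 = 18
p=5,j=3: even sum, c = 18+15 = 33
p=5,j=4: odd sum, c = 33-4 = 29
p=5,j=5: even sum, c = 29+25 = 54
p=5,j=6: odd sum, c = 54-6 = 48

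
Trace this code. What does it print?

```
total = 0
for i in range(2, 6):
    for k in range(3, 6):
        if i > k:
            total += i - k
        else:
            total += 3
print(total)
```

31

i=2,k=3: not 2>3, total = 0+3 = 3
i=2,k=4: not 2>4, total = 3+3 = 6
i=2,k=5: not 2>5, total = 6+3 = 9
i=3,k=3: not 3>3, total = 9+3 = 12
i=3,k=4: not 3>4, total = 12+3 = 15
i=3,k=5: not 3>5, total = 15+3 = 18
i=4,k=3: 4>3, total = 18+1 = 19
i=4,k=4: not 4>4, total = 19+3 = 22
i=4,k=5: not 4>5, total = 22+3 = 25
i=5,k=3: 5>3, total = 25+2 = 27
i=5,k=4: 5>4, total = 27+1 = 28
i=5,k=5: not 5>5, total = 28+3 = 31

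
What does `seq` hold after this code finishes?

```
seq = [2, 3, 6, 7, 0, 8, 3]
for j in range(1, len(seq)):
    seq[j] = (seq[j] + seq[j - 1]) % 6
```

j=1: seq[1] = (3+2)%6 = 5 → [2, 5, 6, 7, 0, 8, 3]
j=2: seq[2] = (6+5)%6 = 5 → [2, 5, 5, 7, 0, 8, 3]
j=3: seq[3] = (7+5)%6 = 0 → [2, 5, 5, 0, 0, 8, 3]
j=4: seq[4] = (0+0)%6 = 0 → [2, 5, 5, 0, 0, 8, 3]
j=5: seq[5] = (8+0)%6 = 2 → [2, 5, 5, 0, 0, 2, 3]
j=6: seq[6] = (3+2)%6 = 5 → [2, 5, 5, 0, 0, 2, 5]

[2, 5, 5, 0, 0, 2, 5]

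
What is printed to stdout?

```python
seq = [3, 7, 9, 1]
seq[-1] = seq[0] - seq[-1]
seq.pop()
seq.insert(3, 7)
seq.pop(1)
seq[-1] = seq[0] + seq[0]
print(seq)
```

[3, 9, 6]

seq[-1] = seq[0]-seq[-1] = 3-1 = 2 → [3, 7, 9, 2]
pop() removes 2 → [3, 7, 9]
insert 7 at 3 → [3, 7, 9, 7]
pop(1) removes 7 → [3, 9, 7]
seq[-1] = seq[0]+seq[0] = 3+3 = 6 → [3, 9, 6]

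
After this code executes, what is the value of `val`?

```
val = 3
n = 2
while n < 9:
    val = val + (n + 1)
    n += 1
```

45

n=2: val = 3+3 = 6
n=3: val = 6+4 = 10
n=4: val = 10+5 = 15
n=5: val = 15+6 = 21
n=6: val = 21+7 = 28
n=7: val = 28+8 = 36
n=8: val = 36+9 = 45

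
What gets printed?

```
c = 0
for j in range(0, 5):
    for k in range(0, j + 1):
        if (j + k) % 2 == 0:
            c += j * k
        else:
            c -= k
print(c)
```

34

j=0,k=0: even sum, c = 0+0 = 0
j=1,k=0: odd sum, c = 0-0 = 0
j=1,k=1: even sum, c = 0+1 = 1
j=2,k=0: even sum, c = 1+0 = 1
j=2,k=1: odd sum, c = 1-1 = 0
j=2,k=2: even sum, c = 0+4 = 4
j=3,k=0: odd sum, c = 4-0 = 4
j=3,k=1: even sum, c = 4+3 = 7
j=3,k=2: odd sum, c = 7-2 = 5
j=3,k=3: even sum, c = 5+9 = 14
j=4,k=0: even sum, c = 14+0 = 14
j=4,k=1: odd sum, c = 14-1 = 13
j=4,k=2: even sum, c = 13+8 = 21
j=4,k=3: odd sum, c = 21-3 = 18
j=4,k=4: even sum, c = 18+16 = 34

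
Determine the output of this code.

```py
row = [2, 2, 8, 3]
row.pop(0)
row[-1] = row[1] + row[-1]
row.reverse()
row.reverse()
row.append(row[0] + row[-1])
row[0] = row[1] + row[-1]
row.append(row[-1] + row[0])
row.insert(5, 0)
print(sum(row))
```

87

pop(0) removes 2 → [2, 8, 3]
row[-1] = row[1]+row[-1] = 8+3 = 11 → [2, 8, 11]
reverse → [11, 8, 2]
reverse → [2, 8, 11]
append row[0]+row[-1] = 2+11 = 13 → [2, 8, 11, 13]
row[0] = row[1]+row[-1] = 8+13 = 21 → [21, 8, 11, 13]
append row[-1]+row[0] = 13+21 = 34 → [21, 8, 11, 13, 34]
insert 0 at 5 → [21, 8, 11, 13, 34, 0]
sum = 87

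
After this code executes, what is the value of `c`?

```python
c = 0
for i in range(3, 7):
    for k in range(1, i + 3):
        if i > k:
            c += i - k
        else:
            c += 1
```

46

i=3,k=1: 3>1, c = 0+2 = 2
i=3,k=2: 3>2, c = 2+1 = 3
i=3,k=3: not 3>3, c = 3+1 = 4
i=3,k=4: not 3>4, c = 4+1 = 5
i=3,k=5: not 3>5, c = 5+1 = 6
i=4,k=1: 4>1, c = 6+3 = 9
i=4,k=2: 4>2, c = 9+2 = 11
i=4,k=3: 4>3, c = 11+1 = 12
i=4,k=4: not 4>4, c = 12+1 = 13
i=4,k=5: not 4>5, c = 13+1 = 14
i=4,k=6: not 4>6, c = 14+1 = 15
i=5,k=1: 5>1, c = 15+4 = 19
i=5,k=2: 5>2, c = 19+3 = 22
i=5,k=3: 5>3, c = 22+2 = 24
i=5,k=4: 5>4, c = 24+1 = 25
i=5,k=5: not 5>5, c = 25+1 = 26
i=5,k=6: not 5>6, c = 26+1 = 27
i=5,k=7: not 5>7, c = 27+1 = 28
i=6,k=1: 6>1, c = 28+5 = 33
i=6,k=2: 6>2, c = 33+4 = 37
i=6,k=3: 6>3, c = 37+3 = 40
i=6,k=4: 6>4, c = 40+2 = 42
i=6,k=5: 6>5, c = 42+1 = 43
i=6,k=6: not 6>6, c = 43+1 = 44
i=6,k=7: not 6>7, c = 44+1 = 45
i=6,k=8: not 6>8, c = 45+1 = 46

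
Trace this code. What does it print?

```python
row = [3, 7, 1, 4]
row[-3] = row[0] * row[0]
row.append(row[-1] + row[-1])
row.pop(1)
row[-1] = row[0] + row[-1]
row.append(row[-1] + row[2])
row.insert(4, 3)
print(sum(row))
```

row[-3] = row[0]*row[0] = 3*3 = 9 → [3, 9, 1, 4]
append row[-1]+row[-1] = 4+4 = 8 → [3, 9, 1, 4, 8]
pop(1) removes 9 → [3, 1, 4, 8]
row[-1] = row[0]+row[-1] = 3+8 = 11 → [3, 1, 4, 11]
append row[-1]+row[2] = 11+4 = 15 → [3, 1, 4, 11, 15]
insert 3 at 4 → [3, 1, 4, 11, 3, 15]
sum = 37

37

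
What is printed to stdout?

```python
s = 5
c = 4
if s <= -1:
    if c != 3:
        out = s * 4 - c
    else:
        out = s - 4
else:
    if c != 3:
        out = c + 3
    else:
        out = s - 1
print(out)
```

7

s=5, c=4
s <= -1 is False; c != 3 is True
→ out = c + 3 = 7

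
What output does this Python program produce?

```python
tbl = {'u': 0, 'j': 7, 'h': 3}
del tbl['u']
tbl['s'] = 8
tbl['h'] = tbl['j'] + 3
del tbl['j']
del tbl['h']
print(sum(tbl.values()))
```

8

del 'u' → {'j': 7, 'h': 3}
tbl['s'] = 8 → {'j': 7, 'h': 3, 's': 8}
tbl['h'] = tbl['j']+3 = 10 → {'j': 7, 'h': 10, 's': 8}
del 'j' → {'h': 10, 's': 8}
del 'h' → {'s': 8}
sum of values = 8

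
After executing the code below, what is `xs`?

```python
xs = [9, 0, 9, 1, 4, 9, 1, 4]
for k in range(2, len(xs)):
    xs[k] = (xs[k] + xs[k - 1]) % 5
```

[9, 0, 4, 0, 4, 3, 4, 3]

k=2: xs[2] = (9+0)%5 = 4 → [9, 0, 4, 1, 4, 9, 1, 4]
k=3: xs[3] = (1+4)%5 = 0 → [9, 0, 4, 0, 4, 9, 1, 4]
k=4: xs[4] = (4+0)%5 = 4 → [9, 0, 4, 0, 4, 9, 1, 4]
k=5: xs[5] = (9+4)%5 = 3 → [9, 0, 4, 0, 4, 3, 1, 4]
k=6: xs[6] = (1+3)%5 = 4 → [9, 0, 4, 0, 4, 3, 4, 4]
k=7: xs[7] = (4+4)%5 = 3 → [9, 0, 4, 0, 4, 3, 4, 3]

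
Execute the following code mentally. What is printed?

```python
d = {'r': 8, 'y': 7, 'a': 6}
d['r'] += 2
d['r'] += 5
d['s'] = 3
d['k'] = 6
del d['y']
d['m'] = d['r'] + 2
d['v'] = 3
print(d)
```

{'r': 15, 'a': 6, 's': 3, 'k': 6, 'm': 17, 'v': 3}

d['r'] = 8+2 = 10 → {'r': 10, 'y': 7, 'a': 6}
d['r'] = 10+5 = 15 → {'r': 15, 'y': 7, 'a': 6}
d['s'] = 3 → {'r': 15, 'y': 7, 'a': 6, 's': 3}
d['k'] = 6 → {'r': 15, 'y': 7, 'a': 6, 's': 3, 'k': 6}
del 'y' → {'r': 15, 'a': 6, 's': 3, 'k': 6}
d['m'] = d['r']+2 = 17 → {'r': 15, 'a': 6, 's': 3, 'k': 6, 'm': 17}
d['v'] = 3 → {'r': 15, 'a': 6, 's': 3, 'k': 6, 'm': 17, 'v': 3}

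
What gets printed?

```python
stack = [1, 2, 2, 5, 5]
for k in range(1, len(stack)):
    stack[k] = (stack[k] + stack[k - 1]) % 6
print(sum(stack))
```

16

k=1: stack[1] = (2+1)%6 = 3 → [1, 3, 2, 5, 5]
k=2: stack[2] = (2+3)%6 = 5 → [1, 3, 5, 5, 5]
k=3: stack[3] = (5+5)%6 = 4 → [1, 3, 5, 4, 5]
k=4: stack[4] = (5+4)%6 = 3 → [1, 3, 5, 4, 3]
sum = 16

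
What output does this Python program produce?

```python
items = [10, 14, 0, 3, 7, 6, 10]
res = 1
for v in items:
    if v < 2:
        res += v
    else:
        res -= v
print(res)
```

v=10: not <2, res = 1-10 = -9
v=14: not <2, res = (-9)-14 = -23
v=0: <2, res = (-23)+0 = -23
v=3: not <2, res = (-23)-3 = -26
v=7: not <2, res = (-26)-7 = -33
v=6: not <2, res = (-33)-6 = -39
v=10: not <2, res = (-39)-10 = -49

-49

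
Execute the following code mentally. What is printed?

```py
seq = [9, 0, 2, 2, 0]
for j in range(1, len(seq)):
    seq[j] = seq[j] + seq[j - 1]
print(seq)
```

j=1: seq[1] = 0+9 = 9 → [9, 9, 2, 2, 0]
j=2: seq[2] = 2+9 = 11 → [9, 9, 11, 2, 0]
j=3: seq[3] = 2+11 = 13 → [9, 9, 11, 13, 0]
j=4: seq[4] = 0+13 = 13 → [9, 9, 11, 13, 13]

[9, 9, 11, 13, 13]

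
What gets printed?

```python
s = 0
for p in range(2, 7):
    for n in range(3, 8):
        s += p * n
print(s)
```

500

p=2,n=3: s = 0+6 = 6
p=2,n=4: s = 6+8 = 14
p=2,n=5: s = 14+10 = 24
p=2,n=6: s = 24+12 = 36
p=2,n=7: s = 36+14 = 50
p=3,n=3: s = 50+9 = 59
p=3,n=4: s = 59+12 = 71
p=3,n=5: s = 71+15 = 86
p=3,n=6: s = 86+18 = 104
p=3,n=7: s = 104+21 = 125
p=4,n=3: s = 125+12 = 137
p=4,n=4: s = 137+16 = 153
p=4,n=5: s = 153+20 = 173
p=4,n=6: s = 173+24 = 197
p=4,n=7: s = 197+28 = 225
p=5,n=3: s = 225+15 = 240
p=5,n=4: s = 240+20 = 260
p=5,n=5: s = 260+25 = 285
p=5,n=6: s = 285+30 = 315
p=5,n=7: s = 315+35 = 350
p=6,n=3: s = 350+18 = 368
p=6,n=4: s = 368+24 = 392
p=6,n=5: s = 392+30 = 422
p=6,n=6: s = 422+36 = 458
p=6,n=7: s = 458+42 = 500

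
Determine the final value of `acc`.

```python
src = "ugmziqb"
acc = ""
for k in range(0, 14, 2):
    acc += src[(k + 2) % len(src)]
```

'mibgzqu'

k=0: add src[2]='m' → 'm'
k=2: add src[4]='i' → 'mi'
k=4: add src[6]='b' → 'mib'
k=6: add src[1]='g' → 'mibg'
k=8: add src[3]='z' → 'mibgz'
k=10: add src[5]='q' → 'mibgzq'
k=12: add src[0]='u' → 'mibgzqu'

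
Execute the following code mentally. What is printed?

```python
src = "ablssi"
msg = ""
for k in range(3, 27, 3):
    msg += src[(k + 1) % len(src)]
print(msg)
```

k=3: add src[4]='s' → 's'
k=6: add src[1]='b' → 'sb'
k=9: add src[4]='s' → 'sbs'
k=12: add src[1]='b' → 'sbsb'
k=15: add src[4]='s' → 'sbsbs'
k=18: add src[1]='b' → 'sbsbsb'
k=21: add src[4]='s' → 'sbsbsbs'
k=24: add src[1]='b' → 'sbsbsbsb'

sbsbsbsb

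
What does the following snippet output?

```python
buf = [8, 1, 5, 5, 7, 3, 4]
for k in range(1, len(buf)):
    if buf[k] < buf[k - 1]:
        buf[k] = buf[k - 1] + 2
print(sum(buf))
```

k=1: 1<8, buf[1] = 8+2 = 10 → [8, 10, 5, 5, 7, 3, 4]
k=2: 5<10, buf[2] = 10+2 = 12 → [8, 10, 12, 5, 7, 3, 4]
k=3: 5<12, buf[3] = 12+2 = 14 → [8, 10, 12, 14, 7, 3, 4]
k=4: 7<14, buf[4] = 14+2 = 16 → [8, 10, 12, 14, 16, 3, 4]
k=5: 3<16, buf[5] = 16+2 = 18 → [8, 10, 12, 14, 16, 18, 4]
k=6: 4<18, buf[6] = 18+2 = 20 → [8, 10, 12, 14, 16, 18, 20]
sum = 98

98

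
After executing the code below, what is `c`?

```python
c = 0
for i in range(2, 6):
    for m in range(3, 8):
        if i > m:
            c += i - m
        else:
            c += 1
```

21

i=2,m=3: not 2>3, c = 0+1 = 1
i=2,m=4: not 2>4, c = 1+1 = 2
i=2,m=5: not 2>5, c = 2+1 = 3
i=2,m=6: not 2>6, c = 3+1 = 4
i=2,m=7: not 2>7, c = 4+1 = 5
i=3,m=3: not 3>3, c = 5+1 = 6
i=3,m=4: not 3>4, c = 6+1 = 7
i=3,m=5: not 3>5, c = 7+1 = 8
i=3,m=6: not 3>6, c = 8+1 = 9
i=3,m=7: not 3>7, c = 9+1 = 10
i=4,m=3: 4>3, c = 10+1 = 11
i=4,m=4: not 4>4, c = 11+1 = 12
i=4,m=5: not 4>5, c = 12+1 = 13
i=4,m=6: not 4>6, c = 13+1 = 14
i=4,m=7: not 4>7, c = 14+1 = 15
i=5,m=3: 5>3, c = 15+2 = 17
i=5,m=4: 5>4, c = 17+1 = 18
i=5,m=5: not 5>5, c = 18+1 = 19
i=5,m=6: not 5>6, c = 19+1 = 20
i=5,m=7: not 5>7, c = 20+1 = 21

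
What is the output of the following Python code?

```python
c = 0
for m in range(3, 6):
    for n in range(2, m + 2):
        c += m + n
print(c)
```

m=3,n=2: c = 0+5 = 5
m=3,n=3: c = 5+6 = 11
m=3,n=4: c = 11+7 = 18
m=4,n=2: c = 18+6 = 24
m=4,n=3: c = 24+7 = 31
m=4,n=4: c = 31+8 = 39
m=4,n=5: c = 39+9 = 48
m=5,n=2: c = 48+7 = 55
m=5,n=3: c = 55+8 = 63
m=5,n=4: c = 63+9 = 72
m=5,n=5: c = 72+10 = 82
m=5,n=6: c = 82+11 = 93

93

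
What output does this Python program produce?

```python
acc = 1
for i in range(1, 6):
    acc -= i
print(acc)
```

-14

i=1: acc = 1-1 = 0
i=2: acc = 0-2 = -2
i=3: acc = (-2)-3 = -5
i=4: acc = (-5)-4 = -9
i=5: acc = (-9)-5 = -14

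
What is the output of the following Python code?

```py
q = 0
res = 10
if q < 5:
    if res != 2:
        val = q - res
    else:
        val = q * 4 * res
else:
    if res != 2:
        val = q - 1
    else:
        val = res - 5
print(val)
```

q=0, res=10
q < 5 is True; res != 2 is True
→ val = q - res = -10

-10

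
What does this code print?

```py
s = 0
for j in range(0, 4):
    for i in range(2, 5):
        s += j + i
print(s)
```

j=0,i=2: s = 0+2 = 2
j=0,i=3: s = 2+3 = 5
j=0,i=4: s = 5+4 = 9
j=1,i=2: s = 9+3 = 12
j=1,i=3: s = 12+4 = 16
j=1,i=4: s = 16+5 = 21
j=2,i=2: s = 21+4 = 25
j=2,i=3: s = 25+5 = 30
j=2,i=4: s = 30+6 = 36
j=3,i=2: s = 36+5 = 41
j=3,i=3: s = 41+6 = 47
j=3,i=4: s = 47+7 = 54

54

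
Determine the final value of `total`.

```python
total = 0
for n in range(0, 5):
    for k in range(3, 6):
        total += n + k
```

90

n=0,k=3: total = 0+3 = 3
n=0,k=4: total = 3+4 = 7
n=0,k=5: total = 7+5 = 12
n=1,k=3: total = 12+4 = 16
n=1,k=4: total = 16+5 = 21
n=1,k=5: total = 21+6 = 27
n=2,k=3: total = 27+5 = 32
n=2,k=4: total = 32+6 = 38
n=2,k=5: total = 38+7 = 45
n=3,k=3: total = 45+6 = 51
n=3,k=4: total = 51+7 = 58
n=3,k=5: total = 58+8 = 66
n=4,k=3: total = 66+7 = 73
n=4,k=4: total = 73+8 = 81
n=4,k=5: total = 81+9 = 90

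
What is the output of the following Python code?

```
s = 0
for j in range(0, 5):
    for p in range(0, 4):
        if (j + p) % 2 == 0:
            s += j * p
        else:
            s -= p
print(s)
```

j=0,p=0: even sum, s = 0+0 = 0
j=0,p=1: odd sum, s = 0-1 = -1
j=0,p=2: even sum, s = (-1)+0 = -1
j=0,p=3: odd sum, s = (-1)-3 = -4
j=1,p=0: odd sum, s = (-4)-0 = -4
j=1,p=1: even sum, s = (-4)+1 = -3
j=1,p=2: odd sum, s = (-3)-2 = -5
j=1,p=3: even sum, s = (-5)+3 = -2
j=2,p=0: even sum, s = (-2)+0 = -2
j=2,p=1: odd sum, s = (-2)-1 = -3
j=2,p=2: even sum, s = (-3)+4 = 1
j=2,p=3: odd sum, s = 1-3 = -2
j=3,p=0: odd sum, s = (-2)-0 = -2
j=3,p=1: even sum, s = (-2)+3 = 1
j=3,p=2: odd sum, s = 1-2 = -1
j=3,p=3: even sum, s = (-1)+9 = 8
j=4,p=0: even sum, s = 8+0 = 8
j=4,p=1: odd sum, s = 8-1 = 7
j=4,p=2: even sum, s = 7+8 = 15
j=4,p=3: odd sum, s = 15-3 = 12

12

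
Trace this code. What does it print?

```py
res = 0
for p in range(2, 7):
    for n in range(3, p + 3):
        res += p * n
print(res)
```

p=2,n=3: res = 0+6 = 6
p=2,n=4: res = 6+8 = 14
p=3,n=3: res = 14+9 = 23
p=3,n=4: res = 23+12 = 35
p=3,n=5: res = 35+15 = 50
p=4,n=3: res = 50+12 = 62
p=4,n=4: res = 62+16 = 78
p=4,n=5: res = 78+20 = 98
p=4,n=6: res = 98+24 = 122
p=5,n=3: res = 122+15 = 137
p=5,n=4: res = 137+20 = 157
p=5,n=5: res = 157+25 = 182
p=5,n=6: res = 182+30 = 212
p=5,n=7: res = 212+35 = 247
p=6,n=3: res = 247+18 = 265
p=6,n=4: res = 265+24 = 289
p=6,n=5: res = 289+30 = 319
p=6,n=6: res = 319+36 = 355
p=6,n=7: res = 355+42 = 397
p=6,n=8: res = 397+48 = 445

445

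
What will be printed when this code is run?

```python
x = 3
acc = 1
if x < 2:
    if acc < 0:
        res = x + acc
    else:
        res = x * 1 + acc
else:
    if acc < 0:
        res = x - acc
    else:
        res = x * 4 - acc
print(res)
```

11

x=3, acc=1
x < 2 is False; acc < 0 is False
→ res = x * 4 - acc = 11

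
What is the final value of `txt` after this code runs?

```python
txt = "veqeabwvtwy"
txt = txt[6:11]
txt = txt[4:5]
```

'y'

slice [6:11] → 'wvtwy'
slice [4:5] → 'y'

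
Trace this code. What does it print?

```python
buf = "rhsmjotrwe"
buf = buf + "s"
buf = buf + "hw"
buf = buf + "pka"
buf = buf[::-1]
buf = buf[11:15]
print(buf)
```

jmsh

+ 's' → 'rhsmjotrwes'
+ 'hw' → 'rhsmjotrweshw'
+ 'pka' → 'rhsmjotrweshwpka'
reverse → 'akpwhsewrtojmshr'
slice [11:15] → 'jmsh'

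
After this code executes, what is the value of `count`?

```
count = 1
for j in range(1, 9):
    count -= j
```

-35

j=1: count = 1-1 = 0
j=2: count = 0-2 = -2
j=3: count = (-2)-3 = -5
j=4: count = (-5)-4 = -9
j=5: count = (-9)-5 = -14
j=6: count = (-14)-6 = -20
j=7: count = (-20)-7 = -27
j=8: count = (-27)-8 = -35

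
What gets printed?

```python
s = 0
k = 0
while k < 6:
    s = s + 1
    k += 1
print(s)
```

6

k=0: s = 0+1 = 1
k=1: s = 1+1 = 2
k=2: s = 2+1 = 3
k=3: s = 3+1 = 4
k=4: s = 4+1 = 5
k=5: s = 5+1 = 6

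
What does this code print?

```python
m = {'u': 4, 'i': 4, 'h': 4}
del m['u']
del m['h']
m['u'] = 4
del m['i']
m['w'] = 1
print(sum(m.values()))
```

del 'u' → {'i': 4, 'h': 4}
del 'h' → {'i': 4}
m['u'] = 4 → {'i': 4, 'u': 4}
del 'i' → {'u': 4}
m['w'] = 1 → {'u': 4, 'w': 1}
sum of values = 5

5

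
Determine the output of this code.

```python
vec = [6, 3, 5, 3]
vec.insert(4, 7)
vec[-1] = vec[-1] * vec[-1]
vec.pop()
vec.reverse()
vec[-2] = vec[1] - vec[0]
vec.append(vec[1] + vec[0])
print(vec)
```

insert 7 at 4 → [6, 3, 5, 3, 7]
vec[-1] = vec[-1]*vec[-1] = 7*7 = 49 → [6, 3, 5, 3, 49]
pop() removes 49 → [6, 3, 5, 3]
reverse → [3, 5, 3, 6]
vec[-2] = vec[1]-vec[0] = 5-3 = 2 → [3, 5, 2, 6]
append vec[1]+vec[0] = 5+3 = 8 → [3, 5, 2, 6, 8]

[3, 5, 2, 6, 8]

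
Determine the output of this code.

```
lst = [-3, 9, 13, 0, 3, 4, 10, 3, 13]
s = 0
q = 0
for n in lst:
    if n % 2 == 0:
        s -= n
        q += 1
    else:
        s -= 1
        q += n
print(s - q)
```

n=-3: not even, s = 0-1 = -1; q=-3
n=9: not even, s = (-1)-1 = -2; q=6
n=13: not even, s = (-2)-1 = -3; q=19
n=0: even, s = (-3)-0 = -3; q=20
n=3: not even, s = (-3)-1 = -4; q=23
n=4: even, s = (-4)-4 = -8; q=24
n=10: even, s = (-8)-10 = -18; q=25
n=3: not even, s = (-18)-1 = -19; q=28
n=13: not even, s = (-19)-1 = -20; q=41
s-q = (-20)-41 = -61

-61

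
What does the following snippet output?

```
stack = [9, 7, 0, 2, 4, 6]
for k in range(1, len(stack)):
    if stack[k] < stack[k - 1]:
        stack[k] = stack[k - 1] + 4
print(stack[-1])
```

k=1: 7<9, stack[1] = 9+4 = 13 → [9, 13, 0, 2, 4, 6]
k=2: 0<13, stack[2] = 13+4 = 17 → [9, 13, 17, 2, 4, 6]
k=3: 2<17, stack[3] = 17+4 = 21 → [9, 13, 17, 21, 4, 6]
k=4: 4<21, stack[4] = 21+4 = 25 → [9, 13, 17, 21, 25, 6]
k=5: 6<25, stack[5] = 25+4 = 29 → [9, 13, 17, 21, 25, 29]

29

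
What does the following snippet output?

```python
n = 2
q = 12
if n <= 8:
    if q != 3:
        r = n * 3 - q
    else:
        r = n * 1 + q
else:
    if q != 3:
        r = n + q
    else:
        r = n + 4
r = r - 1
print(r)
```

-7

n=2, q=12
n <= 8 is True; q != 3 is True
→ r = n * 3 - q = -6
r = (-6)-1 = -7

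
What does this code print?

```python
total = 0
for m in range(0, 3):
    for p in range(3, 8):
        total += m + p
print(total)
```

m=0,p=3: total = 0+3 = 3
m=0,p=4: total = 3+4 = 7
m=0,p=5: total = 7+5 = 12
m=0,p=6: total = 12+6 = 18
m=0,p=7: total = 18+7 = 25
m=1,p=3: total = 25+4 = 29
m=1,p=4: total = 29+5 = 34
m=1,p=5: total = 34+6 = 40
m=1,p=6: total = 40+7 = 47
m=1,p=7: total = 47+8 = 55
m=2,p=3: total = 55+5 = 60
m=2,p=4: total = 60+6 = 66
m=2,p=5: total = 66+7 = 73
m=2,p=6: total = 73+8 = 81
m=2,p=7: total = 81+9 = 90

90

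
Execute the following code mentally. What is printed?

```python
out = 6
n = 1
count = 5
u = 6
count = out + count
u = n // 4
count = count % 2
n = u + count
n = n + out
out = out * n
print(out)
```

42

count = 6+5 = 11
u = 1//4 = 0
count = 11%2 = 1
n = 0+1 = 1
n = 1+6 = 7
out = 6*7 = 42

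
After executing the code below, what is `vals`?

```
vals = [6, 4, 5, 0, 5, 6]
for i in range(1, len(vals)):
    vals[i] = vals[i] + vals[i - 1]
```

i=1: vals[1] = 4+6 = 10 → [6, 10, 5, 0, 5, 6]
i=2: vals[2] = 5+10 = 15 → [6, 10, 15, 0, 5, 6]
i=3: vals[3] = 0+15 = 15 → [6, 10, 15, 15, 5, 6]
i=4: vals[4] = 5+15 = 20 → [6, 10, 15, 15, 20, 6]
i=5: vals[5] = 6+20 = 26 → [6, 10, 15, 15, 20, 26]

[6, 10, 15, 15, 20, 26]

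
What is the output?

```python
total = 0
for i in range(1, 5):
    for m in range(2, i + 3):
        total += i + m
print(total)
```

i=1,m=2: total = 0+3 = 3
i=1,m=3: total = 3+4 = 7
i=2,m=2: total = 7+4 = 11
i=2,m=3: total = 11+5 = 16
i=2,m=4: total = 16+6 = 22
i=3,m=2: total = 22+5 = 27
i=3,m=3: total = 27+6 = 33
i=3,m=4: total = 33+7 = 40
i=3,m=5: total = 40+8 = 48
i=4,m=2: total = 48+6 = 54
i=4,m=3: total = 54+7 = 61
i=4,m=4: total = 61+8 = 69
i=4,m=5: total = 69+9 = 78
i=4,m=6: total = 78+10 = 88

88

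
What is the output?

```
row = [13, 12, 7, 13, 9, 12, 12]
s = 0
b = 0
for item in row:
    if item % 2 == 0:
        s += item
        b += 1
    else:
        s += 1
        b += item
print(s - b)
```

item=13: not even, s = 0+1 = 1; b=13
item=12: even, s = 1+12 = 13; b=14
item=7: not even, s = 13+1 = 14; b=21
item=13: not even, s = 14+1 = 15; b=34
item=9: not even, s = 15+1 = 16; b=43
item=12: even, s = 16+12 = 28; b=44
item=12: even, s = 28+12 = 40; b=45
s-b = 40-45 = -5

-5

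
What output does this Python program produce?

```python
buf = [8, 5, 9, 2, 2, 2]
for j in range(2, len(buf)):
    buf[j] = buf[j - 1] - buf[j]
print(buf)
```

[8, 5, -4, -6, -8, -10]

j=2: buf[2] = 5-9 = -4 → [8, 5, -4, 2, 2, 2]
j=3: buf[3] = (-4)-2 = -6 → [8, 5, -4, -6, 2, 2]
j=4: buf[4] = (-6)-2 = -8 → [8, 5, -4, -6, -8, 2]
j=5: buf[5] = (-8)-2 = -10 → [8, 5, -4, -6, -8, -10]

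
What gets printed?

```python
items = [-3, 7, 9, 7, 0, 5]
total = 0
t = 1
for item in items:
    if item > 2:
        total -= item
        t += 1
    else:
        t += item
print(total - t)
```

-30

item=-3: not >2; t=-2
item=7: >2, total = 0-7 = -7; t=-1
item=9: >2, total = (-7)-9 = -16; t=0
item=7: >2, total = (-16)-7 = -23; t=1
item=0: not >2; t=1
item=5: >2, total = (-23)-5 = -28; t=2
total-t = (-28)-2 = -30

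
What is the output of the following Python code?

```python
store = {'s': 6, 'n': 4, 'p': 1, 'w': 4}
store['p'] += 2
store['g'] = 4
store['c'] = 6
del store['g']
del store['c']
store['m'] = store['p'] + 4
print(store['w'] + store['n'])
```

store['p'] = 1+2 = 3 → {'s': 6, 'n': 4, 'p': 3, 'w': 4}
store['g'] = 4 → {'s': 6, 'n': 4, 'p': 3, 'w': 4, 'g': 4}
store['c'] = 6 → {'s': 6, 'n': 4, 'p': 3, 'w': 4, 'g': 4, 'c': 6}
del 'g' → {'s': 6, 'n': 4, 'p': 3, 'w': 4, 'c': 6}
del 'c' → {'s': 6, 'n': 4, 'p': 3, 'w': 4}
store['m'] = store['p']+4 = 7 → {'s': 6, 'n': 4, 'p': 3, 'w': 4, 'm': 7}
store['w']+store['n'] = 4+4 = 8

8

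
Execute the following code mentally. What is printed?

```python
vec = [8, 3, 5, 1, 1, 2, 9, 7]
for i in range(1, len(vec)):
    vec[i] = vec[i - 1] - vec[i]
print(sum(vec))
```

i=1: vec[1] = 8-3 = 5 → [8, 5, 5, 1, 1, 2, 9, 7]
i=2: vec[2] = 5-5 = 0 → [8, 5, 0, 1, 1, 2, 9, 7]
i=3: vec[3] = 0-1 = -1 → [8, 5, 0, -1, 1, 2, 9, 7]
i=4: vec[4] = (-1)-1 = -2 → [8, 5, 0, -1, -2, 2, 9, 7]
i=5: vec[5] = (-2)-2 = -4 → [8, 5, 0, -1, -2, -4, 9, 7]
i=6: vec[6] = (-4)-9 = -13 → [8, 5, 0, -1, -2, -4, -13, 7]
i=7: vec[7] = (-13)-7 = -20 → [8, 5, 0, -1, -2, -4, -13, -20]
sum = -27

-27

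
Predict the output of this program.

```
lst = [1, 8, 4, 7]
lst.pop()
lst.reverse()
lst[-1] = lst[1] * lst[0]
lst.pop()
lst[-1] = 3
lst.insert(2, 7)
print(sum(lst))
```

14

pop() removes 7 → [1, 8, 4]
reverse → [4, 8, 1]
lst[-1] = lst[1]*lst[0] = 8*4 = 32 → [4, 8, 32]
pop() removes 32 → [4, 8]
lst[-1] = 3 → [4, 3]
insert 7 at 2 → [4, 3, 7]
sum = 14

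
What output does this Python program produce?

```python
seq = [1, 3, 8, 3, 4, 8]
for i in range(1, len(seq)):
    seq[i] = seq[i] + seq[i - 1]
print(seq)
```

[1, 4, 12, 15, 19, 27]

i=1: seq[1] = 3+1 = 4 → [1, 4, 8, 3, 4, 8]
i=2: seq[2] = 8+4 = 12 → [1, 4, 12, 3, 4, 8]
i=3: seq[3] = 3+12 = 15 → [1, 4, 12, 15, 4, 8]
i=4: seq[4] = 4+15 = 19 → [1, 4, 12, 15, 19, 8]
i=5: seq[5] = 8+19 = 27 → [1, 4, 12, 15, 19, 27]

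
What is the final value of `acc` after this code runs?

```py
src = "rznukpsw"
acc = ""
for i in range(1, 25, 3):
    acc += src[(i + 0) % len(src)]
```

'zkwnprus'

i=1: add src[1]='z' → 'z'
i=4: add src[4]='k' → 'zk'
i=7: add src[7]='w' → 'zkw'
i=10: add src[2]='n' → 'zkwn'
i=13: add src[5]='p' → 'zkwnp'
i=16: add src[0]='r' → 'zkwnpr'
i=19: add src[3]='u' → 'zkwnpru'
i=22: add src[6]='s' → 'zkwnprus'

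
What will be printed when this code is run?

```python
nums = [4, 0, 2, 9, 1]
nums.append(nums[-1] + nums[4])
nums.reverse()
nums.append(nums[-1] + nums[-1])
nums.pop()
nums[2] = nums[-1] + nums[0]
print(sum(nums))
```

append nums[-1]+nums[4] = 1+1 = 2 → [4, 0, 2, 9, 1, 2]
reverse → [2, 1, 9, 2, 0, 4]
append nums[-1]+nums[-1] = 4+4 = 8 → [2, 1, 9, 2, 0, 4, 8]
pop() removes 8 → [2, 1, 9, 2, 0, 4]
nums[2] = nums[-1]+nums[0] = 4+2 = 6 → [2, 1, 6, 2, 0, 4]
sum = 15

15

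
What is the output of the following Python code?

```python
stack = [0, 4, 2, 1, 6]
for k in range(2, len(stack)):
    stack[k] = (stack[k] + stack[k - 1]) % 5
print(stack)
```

[0, 4, 1, 2, 3]

k=2: stack[2] = (2+4)%5 = 1 → [0, 4, 1, 1, 6]
k=3: stack[3] = (1+1)%5 = 2 → [0, 4, 1, 2, 6]
k=4: stack[4] = (6+2)%5 = 3 → [0, 4, 1, 2, 3]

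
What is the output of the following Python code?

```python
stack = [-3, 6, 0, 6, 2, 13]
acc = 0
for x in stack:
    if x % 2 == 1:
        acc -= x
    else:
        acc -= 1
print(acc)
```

-14

x=-3: odd, acc = 0-(-3) = 3
x=6: not odd, acc = 3-1 = 2
x=0: not odd, acc = 2-1 = 1
x=6: not odd, acc = 1-1 = 0
x=2: not odd, acc = 0-1 = -1
x=13: odd, acc = (-1)-13 = -14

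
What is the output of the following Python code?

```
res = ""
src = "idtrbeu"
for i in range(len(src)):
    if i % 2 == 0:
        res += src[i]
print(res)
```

i=0: add 'i' → 'i'
i=1: skip
i=2: add 't' → 'it'
i=3: skip
i=4: add 'b' → 'itb'
i=5: skip
i=6: add 'u' → 'itbu'

itbu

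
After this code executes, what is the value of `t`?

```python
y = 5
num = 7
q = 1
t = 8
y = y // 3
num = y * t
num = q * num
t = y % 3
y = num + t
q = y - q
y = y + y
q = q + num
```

y = 5//3 = 1
num = 1*8 = 8
num = 1*8 = 8
t = 1%3 = 1
y = 8+1 = 9
q = 9-1 = 8
y = 9+9 = 18
q = 8+8 = 16

1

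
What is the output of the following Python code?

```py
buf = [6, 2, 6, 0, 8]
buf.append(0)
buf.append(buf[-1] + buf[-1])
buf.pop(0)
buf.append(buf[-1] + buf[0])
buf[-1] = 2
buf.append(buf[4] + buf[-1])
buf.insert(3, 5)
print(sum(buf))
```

25

append 0 → [6, 2, 6, 0, 8, 0]
append buf[-1]+buf[-1] = 0+0 = 0 → [6, 2, 6, 0, 8, 0, 0]
pop(0) removes 6 → [2, 6, 0, 8, 0, 0]
append buf[-1]+buf[0] = 0+2 = 2 → [2, 6, 0, 8, 0, 0, 2]
buf[-1] = 2 → [2, 6, 0, 8, 0, 0, 2]
append buf[4]+buf[-1] = 0+2 = 2 → [2, 6, 0, 8, 0, 0, 2, 2]
insert 5 at 3 → [2, 6, 0, 5, 8, 0, 0, 2, 2]
sum = 25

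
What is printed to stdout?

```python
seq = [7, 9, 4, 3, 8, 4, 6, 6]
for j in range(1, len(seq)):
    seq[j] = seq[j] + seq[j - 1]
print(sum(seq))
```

220

j=1: seq[1] = 9+7 = 16 → [7, 16, 4, 3, 8, 4, 6, 6]
j=2: seq[2] = 4+16 = 20 → [7, 16, 20, 3, 8, 4, 6, 6]
j=3: seq[3] = 3+20 = 23 → [7, 16, 20, 23, 8, 4, 6, 6]
j=4: seq[4] = 8+23 = 31 → [7, 16, 20, 23, 31, 4, 6, 6]
j=5: seq[5] = 4+31 = 35 → [7, 16, 20, 23, 31, 35, 6, 6]
j=6: seq[6] = 6+35 = 41 → [7, 16, 20, 23, 31, 35, 41, 6]
j=7: seq[7] = 6+41 = 47 → [7, 16, 20, 23, 31, 35, 41, 47]
sum = 220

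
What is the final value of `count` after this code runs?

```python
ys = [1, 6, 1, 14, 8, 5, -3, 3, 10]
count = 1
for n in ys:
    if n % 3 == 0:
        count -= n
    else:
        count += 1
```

1

n=1: not %3==0, count = 1+1 = 2
n=6: %3==0, count = 2-6 = -4
n=1: not %3==0, count = (-4)+1 = -3
n=14: not %3==0, count = (-3)+1 = -2
n=8: not %3==0, count = (-2)+1 = -1
n=5: not %3==0, count = (-1)+1 = 0
n=-3: %3==0, count = 0-(-3) = 3
n=3: %3==0, count = 3-3 = 0
n=10: not %3==0, count = 0+1 = 1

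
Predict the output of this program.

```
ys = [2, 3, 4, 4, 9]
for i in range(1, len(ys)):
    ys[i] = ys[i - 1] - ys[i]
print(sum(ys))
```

i=1: ys[1] = 2-3 = -1 → [2, -1, 4, 4, 9]
i=2: ys[2] = (-1)-4 = -5 → [2, -1, -5, 4, 9]
i=3: ys[3] = (-5)-4 = -9 → [2, -1, -5, -9, 9]
i=4: ys[4] = (-9)-9 = -18 → [2, -1, -5, -9, -18]
sum = -31

-31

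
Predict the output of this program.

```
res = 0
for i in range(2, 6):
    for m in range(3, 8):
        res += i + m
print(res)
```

i=2,m=3: res = 0+5 = 5
i=2,m=4: res = 5+6 = 11
i=2,m=5: res = 11+7 = 18
i=2,m=6: res = 18+8 = 26
i=2,m=7: res = 26+9 = 35
i=3,m=3: res = 35+6 = 41
i=3,m=4: res = 41+7 = 48
i=3,m=5: res = 48+8 = 56
i=3,m=6: res = 56+9 = 65
i=3,m=7: res = 65+10 = 75
i=4,m=3: res = 75+7 = 82
i=4,m=4: res = 82+8 = 90
i=4,m=5: res = 90+9 = 99
i=4,m=6: res = 99+10 = 109
i=4,m=7: res = 109+11 = 120
i=5,m=3: res = 120+8 = 128
i=5,m=4: res = 128+9 = 137
i=5,m=5: res = 137+10 = 147
i=5,m=6: res = 147+11 = 158
i=5,m=7: res = 158+12 = 170

170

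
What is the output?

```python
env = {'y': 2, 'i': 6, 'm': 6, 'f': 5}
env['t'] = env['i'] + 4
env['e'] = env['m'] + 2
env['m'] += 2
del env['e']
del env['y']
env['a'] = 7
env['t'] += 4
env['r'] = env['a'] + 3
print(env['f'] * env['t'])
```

70

env['t'] = env['i']+4 = 10 → {'y': 2, 'i': 6, 'm': 6, 'f': 5, 't': 10}
env['e'] = env['m']+2 = 8 → {'y': 2, 'i': 6, 'm': 6, 'f': 5, 't': 10, 'e': 8}
env['m'] = 6+2 = 8 → {'y': 2, 'i': 6, 'm': 8, 'f': 5, 't': 10, 'e': 8}
del 'e' → {'y': 2, 'i': 6, 'm': 8, 'f': 5, 't': 10}
del 'y' → {'i': 6, 'm': 8, 'f': 5, 't': 10}
env['a'] = 7 → {'i': 6, 'm': 8, 'f': 5, 't': 10, 'a': 7}
env['t'] = 10+4 = 14 → {'i': 6, 'm': 8, 'f': 5, 't': 14, 'a': 7}
env['r'] = env['a']+3 = 10 → {'i': 6, 'm': 8, 'f': 5, 't': 14, 'a': 7, 'r': 10}
env['f']*env['t'] = 5*14 = 70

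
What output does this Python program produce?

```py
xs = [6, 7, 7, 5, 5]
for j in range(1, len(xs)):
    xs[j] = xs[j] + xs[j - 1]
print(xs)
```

j=1: xs[1] = 7+6 = 13 → [6, 13, 7, 5, 5]
j=2: xs[2] = 7+13 = 20 → [6, 13, 20, 5, 5]
j=3: xs[3] = 5+20 = 25 → [6, 13, 20, 25, 5]
j=4: xs[4] = 5+25 = 30 → [6, 13, 20, 25, 30]

[6, 13, 20, 25, 30]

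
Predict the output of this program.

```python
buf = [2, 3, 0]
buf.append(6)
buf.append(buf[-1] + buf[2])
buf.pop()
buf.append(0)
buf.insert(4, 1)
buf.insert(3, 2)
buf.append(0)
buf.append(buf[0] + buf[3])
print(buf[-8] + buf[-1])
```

append 6 → [2, 3, 0, 6]
append buf[-1]+buf[2] = 6+0 = 6 → [2, 3, 0, 6, 6]
pop() removes 6 → [2, 3, 0, 6]
append 0 → [2, 3, 0, 6, 0]
insert 1 at 4 → [2, 3, 0, 6, 1, 0]
insert 2 at 3 → [2, 3, 0, 2, 6, 1, 0]
append 0 → [2, 3, 0, 2, 6, 1, 0, 0]
append buf[0]+buf[3] = 2+2 = 4 → [2, 3, 0, 2, 6, 1, 0, 0, 4]
buf[-8]+buf[-1] = 3+4 = 7

7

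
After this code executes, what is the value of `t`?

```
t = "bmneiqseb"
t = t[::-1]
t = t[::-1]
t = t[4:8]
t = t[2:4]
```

reverse → 'besqienmb'
reverse → 'bmneiqseb'
slice [4:8] → 'iqse'
slice [2:4] → 'se'

'se'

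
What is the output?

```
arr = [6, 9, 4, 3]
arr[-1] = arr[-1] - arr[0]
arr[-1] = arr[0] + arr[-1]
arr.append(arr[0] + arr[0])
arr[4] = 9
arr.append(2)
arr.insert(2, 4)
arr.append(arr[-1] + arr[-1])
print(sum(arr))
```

41

arr[-1] = arr[-1]-arr[0] = 3-6 = -3 → [6, 9, 4, -3]
arr[-1] = arr[0]+arr[-1] = 6+(-3) = 3 → [6, 9, 4, 3]
append arr[0]+arr[0] = 6+6 = 12 → [6, 9, 4, 3, 12]
arr[4] = 9 → [6, 9, 4, 3, 9]
append 2 → [6, 9, 4, 3, 9, 2]
insert 4 at 2 → [6, 9, 4, 4, 3, 9, 2]
append arr[-1]+arr[-1] = 2+2 = 4 → [6, 9, 4, 4, 3, 9, 2, 4]
sum = 41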